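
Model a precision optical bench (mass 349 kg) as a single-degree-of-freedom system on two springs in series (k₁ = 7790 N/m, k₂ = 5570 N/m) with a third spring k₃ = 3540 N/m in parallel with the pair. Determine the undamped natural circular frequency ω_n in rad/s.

4.41 rad/s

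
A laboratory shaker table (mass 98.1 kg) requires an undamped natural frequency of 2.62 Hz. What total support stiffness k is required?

26600 N/m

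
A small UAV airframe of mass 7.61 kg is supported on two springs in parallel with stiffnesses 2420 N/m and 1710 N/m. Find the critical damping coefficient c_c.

Parallel springs add: k_eq = 2420 + 1710 = 4130 N/m.
c_c = 2√(k_eq·m) = 2√(4130 × 7.61) = 2 × 177.3 = 354.6 N·s/m.

355 N·s/m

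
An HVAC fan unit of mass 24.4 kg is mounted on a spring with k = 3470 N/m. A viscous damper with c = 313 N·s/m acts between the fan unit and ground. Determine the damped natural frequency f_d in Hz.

ω_n = √(k/m) = √(3470/24.4) = 11.93 rad/s.
Critical damping c_c = 2√(k·m) = 2√(3470 × 24.4) = 582.0 N·s/m, so ζ = c/c_c = 313/582.0 = 0.5378.
ω_d = ω_n√(1 − ζ²) = 11.93 × √(1 − 0.289) = 10.05 rad/s.
f_d = ω_d/(2π) = 1.600 Hz.

1.60 Hz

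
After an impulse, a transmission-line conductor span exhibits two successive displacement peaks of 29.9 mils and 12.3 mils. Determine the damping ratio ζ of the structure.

0.140

Logarithmic decrement δ = (1/n)·ln(x₀/x_n) = (1/1)·ln(29.9/12.3) = (1/1)·ln(2.431) = 0.8883.
ζ = δ/√(4π² + δ²) = 0.8883/√(39.48 + 0.789) = 0.8883/6.346 = 0.1400.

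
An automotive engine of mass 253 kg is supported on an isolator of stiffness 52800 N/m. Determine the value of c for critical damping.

c_c = 2√(k·m) = 2√(52800 × 253) = 2 × 3655 = 7310 N·s/m.

7310 N·s/m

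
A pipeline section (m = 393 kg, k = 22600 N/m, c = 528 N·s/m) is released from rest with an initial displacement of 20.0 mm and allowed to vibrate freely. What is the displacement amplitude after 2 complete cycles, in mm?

ζ = c/(2√(km)) = 528/(2√(22600 × 393)) = 528/5960 = 0.08858.
Logarithmic decrement δ = 2πζ/√(1 − ζ²) = 2π × 0.08858/√(1 − 0.00785) = 0.5588.
After n cycles, x_n/x₀ = e^(−nδ), so x_2 = 20.0 × e^(−2 × 0.5588) = 20.0 × 0.3271 = 6.541 mm.

6.54 mm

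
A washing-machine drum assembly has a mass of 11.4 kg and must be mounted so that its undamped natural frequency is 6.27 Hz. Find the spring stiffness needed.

ω_n = 2πf_n = 2π × 6.27 = 39.40 rad/s.
k = m·ω_n² = 11.4 × 39.40² = 11.4 × 1552 = 17690 N/m.

17700 N/m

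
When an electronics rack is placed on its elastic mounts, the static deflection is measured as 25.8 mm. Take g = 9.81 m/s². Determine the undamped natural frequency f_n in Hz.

ω_n = √(g/δ_st) = √(9.81/0.0258) = √380.2 = 19.50 rad/s.
f_n = ω_n/(2π) = 19.50/6.283 = 3.103 Hz.

3.10 Hz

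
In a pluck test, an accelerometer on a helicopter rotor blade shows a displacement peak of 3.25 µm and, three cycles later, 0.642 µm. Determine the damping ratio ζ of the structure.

Logarithmic decrement δ = (1/n)·ln(x₀/x_n) = (1/3)·ln(3.25/0.642) = (1/3)·ln(5.062) = 0.5406.
ζ = δ/√(4π² + δ²) = 0.5406/√(39.48 + 0.292) = 0.5406/6.306 = 0.08572.

0.0857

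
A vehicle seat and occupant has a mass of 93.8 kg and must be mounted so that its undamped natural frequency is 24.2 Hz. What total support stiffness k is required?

2170000 N/m

ω_n = 2πf_n = 2π × 24.2 = 152.1 rad/s.
k = m·ω_n² = 93.8 × 152.1² = 93.8 × 23120 = 2169000 N/m.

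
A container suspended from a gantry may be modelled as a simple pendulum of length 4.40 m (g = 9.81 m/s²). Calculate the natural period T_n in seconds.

4.21 s

For a simple pendulum ω_n = √(g/L) = √(9.81/4.40) = √2.230 = 1.493 rad/s.
T_n = 2π/ω_n = 6.283/1.493 = 4.208 s.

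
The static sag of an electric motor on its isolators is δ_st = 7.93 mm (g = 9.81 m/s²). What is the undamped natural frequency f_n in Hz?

ω_n = √(g/δ_st) = √(9.81/0.00793) = √1237 = 35.17 rad/s.
f_n = ω_n/(2π) = 35.17/6.283 = 5.598 Hz.

5.60 Hz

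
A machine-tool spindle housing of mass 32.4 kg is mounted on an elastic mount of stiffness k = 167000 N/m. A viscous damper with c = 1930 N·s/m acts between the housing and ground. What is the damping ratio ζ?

0.415

ω_n = √(k/m) = √(167000/32.4) = 71.79 rad/s.
Critical damping c_c = 2√(k·m) = 2√(167000 × 32.4) = 4652 N·s/m, so ζ = c/c_c = 1930/4652 = 0.4149.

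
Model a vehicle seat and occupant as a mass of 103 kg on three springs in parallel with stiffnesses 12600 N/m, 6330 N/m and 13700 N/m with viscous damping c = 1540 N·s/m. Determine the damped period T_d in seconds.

Parallel springs add: k_eq = 12600 + 6330 + 13700 = 32630 N/m.
ω_n = √(k_eq/m) = √(32630/103) = 17.80 rad/s.
Critical damping c_c = 2√(k_eq·m) = 2√(32630 × 103) = 3667 N·s/m, so ζ = c/c_c = 1540/3667 = 0.4200.
ω_d = ω_n√(1 − ζ²) = 17.80 × √(1 − 0.176) = 16.15 rad/s.
T_d = 2π/ω_d = 0.3890 s.

0.389 s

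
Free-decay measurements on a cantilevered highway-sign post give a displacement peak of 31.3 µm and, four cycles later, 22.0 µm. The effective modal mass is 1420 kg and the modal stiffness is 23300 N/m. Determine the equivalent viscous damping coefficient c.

Logarithmic decrement δ = (1/n)·ln(x₀/x_n) = (1/4)·ln(31.3/22.0) = (1/4)·ln(1.423) = 0.08814.
ζ = δ/√(4π² + δ²) = 0.08814/√(39.48 + 0.00777) = 0.08814/6.284 = 0.01403.
c = ζ · 2√(km) = 0.01403 × 2√(23300 × 1420) = 0.01403 × 11500 = 161.4 N·s/m.

161 N·s/m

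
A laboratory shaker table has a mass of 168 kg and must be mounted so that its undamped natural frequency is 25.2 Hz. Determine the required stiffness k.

ω_n = 2πf_n = 2π × 25.2 = 158.3 rad/s.
k = m·ω_n² = 168 × 158.3² = 168 × 25070 = 4212000 N/m.

4210000 N/m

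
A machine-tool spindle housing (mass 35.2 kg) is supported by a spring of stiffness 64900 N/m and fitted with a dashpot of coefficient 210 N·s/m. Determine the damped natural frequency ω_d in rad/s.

ω_n = √(k/m) = √(64900/35.2) = 42.94 rad/s.
Critical damping c_c = 2√(k·m) = 2√(64900 × 35.2) = 3023 N·s/m, so ζ = c/c_c = 210/3023 = 0.06947.
ω_d = ω_n√(1 − ζ²) = 42.94 × √(1 − 0.00483) = 42.84 rad/s.

42.8 rad/s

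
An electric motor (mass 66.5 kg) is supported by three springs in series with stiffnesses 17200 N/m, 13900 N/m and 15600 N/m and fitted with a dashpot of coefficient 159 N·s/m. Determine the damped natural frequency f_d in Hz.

1.39 Hz

Series springs: 1/k_eq = 1/17200 + 1/13900 + 1/15600 = 0.0001942, so k_eq = 5150 N/m.
ω_n = √(k_eq/m) = √(5150/66.5) = 8.800 rad/s.
Critical damping c_c = 2√(k_eq·m) = 2√(5150 × 66.5) = 1170 N·s/m, so ζ = c/c_c = 159/1170 = 0.1359.
ω_d = ω_n√(1 − ζ²) = 8.800 × √(1 − 0.0185) = 8.718 rad/s.
f_d = ω_d/(2π) = 1.388 Hz.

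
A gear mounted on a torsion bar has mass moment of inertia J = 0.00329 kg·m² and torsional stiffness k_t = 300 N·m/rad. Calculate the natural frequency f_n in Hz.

ω_n = √(k_t/J) = √(300/0.00329) = √91190 = 302.0 rad/s.
f_n = ω_n/(2π) = 302.0/6.283 = 48.06 Hz.

48.1 Hz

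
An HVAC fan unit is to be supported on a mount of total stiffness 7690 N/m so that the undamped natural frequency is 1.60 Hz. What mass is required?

ω_n = 2πf_n = 2π × 1.60 = 10.05 rad/s.
m = k/ω_n² = 7690/10.05² = 7690/101.1 = 76.09 kg.

76.1 kg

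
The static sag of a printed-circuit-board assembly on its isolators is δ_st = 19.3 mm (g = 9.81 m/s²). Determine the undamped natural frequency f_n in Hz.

ω_n = √(g/δ_st) = √(9.81/0.0193) = √508.3 = 22.55 rad/s.
f_n = ω_n/(2π) = 22.55/6.283 = 3.588 Hz.

3.59 Hz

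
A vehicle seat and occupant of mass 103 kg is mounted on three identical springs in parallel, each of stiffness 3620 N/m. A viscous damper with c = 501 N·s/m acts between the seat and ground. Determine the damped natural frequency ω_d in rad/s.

Parallel springs add: k_eq = 3 × 3620 = 10860 N/m.
ω_n = √(k_eq/m) = √(10860/103) = 10.27 rad/s.
Critical damping c_c = 2√(k_eq·m) = 2√(10860 × 103) = 2115 N·s/m, so ζ = c/c_c = 501/2115 = 0.2369.
ω_d = ω_n√(1 − ζ²) = 10.27 × √(1 − 0.0561) = 9.976 rad/s.

9.98 rad/s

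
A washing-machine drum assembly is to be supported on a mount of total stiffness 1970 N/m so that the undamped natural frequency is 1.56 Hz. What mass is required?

ω_n = 2πf_n = 2π × 1.56 = 9.802 rad/s.
m = k/ω_n² = 1970/9.802² = 1970/96.07 = 20.50 kg.

20.5 kg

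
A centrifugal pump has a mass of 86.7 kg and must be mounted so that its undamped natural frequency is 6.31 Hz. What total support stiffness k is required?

ω_n = 2πf_n = 2π × 6.31 = 39.65 rad/s.
k = m·ω_n² = 86.7 × 39.65² = 86.7 × 1572 = 136300 N/m.

136000 N/m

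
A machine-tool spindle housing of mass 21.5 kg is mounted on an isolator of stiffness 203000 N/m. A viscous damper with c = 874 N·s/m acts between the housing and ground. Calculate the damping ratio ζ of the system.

0.209

ω_n = √(k/m) = √(203000/21.5) = 97.17 rad/s.
Critical damping c_c = 2√(k·m) = 2√(203000 × 21.5) = 4178 N·s/m, so ζ = c/c_c = 874/4178 = 0.2092.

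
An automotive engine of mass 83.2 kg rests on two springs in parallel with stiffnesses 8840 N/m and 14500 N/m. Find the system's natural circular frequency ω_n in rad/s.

Parallel springs add: k_eq = 8840 + 14500 = 23340 N/m.
ω_n = √(k_eq/m) = √(23340/83.2) = √280.5 = 16.75 rad/s.

16.7 rad/s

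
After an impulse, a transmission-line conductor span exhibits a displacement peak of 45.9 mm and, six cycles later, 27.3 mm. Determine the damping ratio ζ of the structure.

0.0138

Logarithmic decrement δ = (1/n)·ln(x₀/x_n) = (1/6)·ln(45.9/27.3) = (1/6)·ln(1.681) = 0.08660.
ζ = δ/√(4π² + δ²) = 0.08660/√(39.48 + 0.00750) = 0.08660/6.284 = 0.01378.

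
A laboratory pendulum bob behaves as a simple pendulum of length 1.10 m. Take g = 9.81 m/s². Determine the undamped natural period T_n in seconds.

2.10 s

For a simple pendulum ω_n = √(g/L) = √(9.81/1.10) = √8.918 = 2.986 rad/s.
T_n = 2π/ω_n = 6.283/2.986 = 2.104 s.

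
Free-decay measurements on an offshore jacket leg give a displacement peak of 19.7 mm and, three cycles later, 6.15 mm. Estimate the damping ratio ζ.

0.0616

Logarithmic decrement δ = (1/n)·ln(x₀/x_n) = (1/3)·ln(19.7/6.15) = (1/3)·ln(3.203) = 0.3881.
ζ = δ/√(4π² + δ²) = 0.3881/√(39.48 + 0.151) = 0.3881/6.295 = 0.06164.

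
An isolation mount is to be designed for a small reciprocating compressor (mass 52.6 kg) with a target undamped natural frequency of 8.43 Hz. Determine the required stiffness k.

ω_n = 2πf_n = 2π × 8.43 = 52.97 rad/s.
k = m·ω_n² = 52.6 × 52.97² = 52.6 × 2806 = 147600 N/m.

148000 N/m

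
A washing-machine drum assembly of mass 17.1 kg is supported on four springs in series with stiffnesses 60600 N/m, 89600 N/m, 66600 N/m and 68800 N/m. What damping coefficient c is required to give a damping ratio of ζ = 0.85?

929 N·s/m

Series springs: 1/k_eq = 1/60600 + 1/89600 + 1/66600 + 1/68800 = 5.721×10^-5, so k_eq = 17480 N/m.
c_c = 2√(k_eq·m) = 2√(17480 × 17.1) = 1093 N·s/m.
c = ζ·c_c = 0.85 × 1093 = 929.4 N·s/m.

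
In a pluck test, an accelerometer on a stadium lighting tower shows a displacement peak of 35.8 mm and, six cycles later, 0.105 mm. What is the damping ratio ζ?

0.153

Logarithmic decrement δ = (1/n)·ln(x₀/x_n) = (1/6)·ln(35.8/0.105) = (1/6)·ln(341.0) = 0.9720.
ζ = δ/√(4π² + δ²) = 0.9720/√(39.48 + 0.945) = 0.9720/6.358 = 0.1529.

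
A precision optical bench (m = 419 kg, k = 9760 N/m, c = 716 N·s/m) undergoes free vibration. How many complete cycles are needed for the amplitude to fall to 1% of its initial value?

ζ = c/(2√(km)) = 716/(2√(9760 × 419)) = 716/4044 = 0.1770.
Logarithmic decrement δ = 2πζ/√(1 − ζ²) = 2π × 0.1770/√(1 − 0.0313) = 1.130.
x_n/x₀ = e^(−nδ) ≤ 0.01; take ln: n ≥ ln(1/0.01)/δ = 4.605/1.130 = 4.075.
So 5 complete cycles are required.

5 cycles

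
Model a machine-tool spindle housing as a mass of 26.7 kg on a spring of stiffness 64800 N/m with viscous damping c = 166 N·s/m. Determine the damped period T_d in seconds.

0.128 s

ω_n = √(k/m) = √(64800/26.7) = 49.26 rad/s.
Critical damping c_c = 2√(k·m) = 2√(64800 × 26.7) = 2631 N·s/m, so ζ = c/c_c = 166/2631 = 0.06310.
ω_d = ω_n√(1 − ζ²) = 49.26 × √(1 − 0.00398) = 49.17 rad/s.
T_d = 2π/ω_d = 0.1278 s.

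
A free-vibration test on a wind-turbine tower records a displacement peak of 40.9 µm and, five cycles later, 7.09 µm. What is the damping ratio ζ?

Logarithmic decrement δ = (1/n)·ln(x₀/x_n) = (1/5)·ln(40.9/7.09) = (1/5)·ln(5.769) = 0.3505.
ζ = δ/√(4π² + δ²) = 0.3505/√(39.48 + 0.123) = 0.3505/6.293 = 0.05570.

0.0557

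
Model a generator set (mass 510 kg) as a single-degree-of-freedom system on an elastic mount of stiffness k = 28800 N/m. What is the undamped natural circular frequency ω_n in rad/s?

7.51 rad/s

ω_n = √(k/m) = √(28800/510) = √56.47 = 7.515 rad/s.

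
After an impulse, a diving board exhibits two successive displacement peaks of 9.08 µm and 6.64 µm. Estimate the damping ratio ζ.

0.0497

Logarithmic decrement δ = (1/n)·ln(x₀/x_n) = (1/1)·ln(9.08/6.64) = (1/1)·ln(1.367) = 0.3130.
ζ = δ/√(4π² + δ²) = 0.3130/√(39.48 + 0.0979) = 0.3130/6.291 = 0.04975.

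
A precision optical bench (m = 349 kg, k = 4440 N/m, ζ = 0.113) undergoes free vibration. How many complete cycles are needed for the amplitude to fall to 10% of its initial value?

4 cycles

Logarithmic decrement δ = 2πζ/√(1 − ζ²) = 2π × 0.1130/√(1 − 0.0128) = 0.7146.
x_n/x₀ = e^(−nδ) ≤ 0.1; take ln: n ≥ ln(1/0.1)/δ = 2.303/0.7146 = 3.222.
So 4 complete cycles are required.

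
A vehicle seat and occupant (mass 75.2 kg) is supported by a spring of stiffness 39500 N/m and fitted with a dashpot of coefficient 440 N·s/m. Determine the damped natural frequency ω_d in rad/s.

ω_n = √(k/m) = √(39500/75.2) = 22.92 rad/s.
Critical damping c_c = 2√(k·m) = 2√(39500 × 75.2) = 3447 N·s/m, so ζ = c/c_c = 440/3447 = 0.1276.
ω_d = ω_n√(1 − ζ²) = 22.92 × √(1 − 0.0163) = 22.73 rad/s.

22.7 rad/s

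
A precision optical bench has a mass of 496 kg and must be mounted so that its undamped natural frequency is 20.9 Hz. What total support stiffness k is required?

8550000 N/m

ω_n = 2πf_n = 2π × 20.9 = 131.3 rad/s.
k = m·ω_n² = 496 × 131.3² = 496 × 17240 = 8553000 N/m.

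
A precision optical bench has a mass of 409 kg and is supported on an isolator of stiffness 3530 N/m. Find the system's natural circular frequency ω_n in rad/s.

2.94 rad/s

ω_n = √(k/m) = √(3530/409) = √8.631 = 2.938 rad/s.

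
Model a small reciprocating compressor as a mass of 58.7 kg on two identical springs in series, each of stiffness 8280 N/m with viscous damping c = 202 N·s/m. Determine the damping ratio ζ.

0.205

Series springs: 1/k_eq = 2/8280, so k_eq = 8280/2 = 4140 N/m.
ω_n = √(k_eq/m) = √(4140/58.7) = 8.398 rad/s.
Critical damping c_c = 2√(k_eq·m) = 2√(4140 × 58.7) = 985.9 N·s/m, so ζ = c/c_c = 202/985.9 = 0.2049.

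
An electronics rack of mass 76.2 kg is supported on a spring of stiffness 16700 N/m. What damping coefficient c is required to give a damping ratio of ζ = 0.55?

c_c = 2√(k·m) = 2√(16700 × 76.2) = 2256 N·s/m.
c = ζ·c_c = 0.55 × 2256 = 1241 N·s/m.

1240 N·s/m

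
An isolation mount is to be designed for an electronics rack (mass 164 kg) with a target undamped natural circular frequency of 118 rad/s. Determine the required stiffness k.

k = m·ω_n² = 164 × 118.0² = 164 × 13920 = 2284000 N/m.

2280000 N/m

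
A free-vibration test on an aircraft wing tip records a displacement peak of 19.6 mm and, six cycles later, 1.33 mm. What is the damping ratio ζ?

Logarithmic decrement δ = (1/n)·ln(x₀/x_n) = (1/6)·ln(19.6/1.33) = (1/6)·ln(14.74) = 0.4484.
ζ = δ/√(4π² + δ²) = 0.4484/√(39.48 + 0.201) = 0.4484/6.299 = 0.07118.

0.0712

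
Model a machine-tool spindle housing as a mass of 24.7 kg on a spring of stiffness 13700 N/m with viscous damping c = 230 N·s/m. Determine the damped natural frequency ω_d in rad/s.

23.1 rad/s

ω_n = √(k/m) = √(13700/24.7) = 23.55 rad/s.
Critical damping c_c = 2√(k·m) = 2√(13700 × 24.7) = 1163 N·s/m, so ζ = c/c_c = 230/1163 = 0.1977.
ω_d = ω_n√(1 − ζ²) = 23.55 × √(1 − 0.0391) = 23.09 rad/s.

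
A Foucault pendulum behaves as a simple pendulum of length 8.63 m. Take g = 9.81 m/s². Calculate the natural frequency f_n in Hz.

0.170 Hz

For a simple pendulum ω_n = √(g/L) = √(9.81/8.63) = √1.137 = 1.066 rad/s.
f_n = ω_n/(2π) = 1.066/6.283 = 0.1697 Hz.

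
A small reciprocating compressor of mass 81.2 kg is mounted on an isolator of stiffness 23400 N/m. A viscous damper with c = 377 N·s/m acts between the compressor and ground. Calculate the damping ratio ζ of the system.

0.137

ω_n = √(k/m) = √(23400/81.2) = 16.98 rad/s.
Critical damping c_c = 2√(k·m) = 2√(23400 × 81.2) = 2757 N·s/m, so ζ = c/c_c = 377/2757 = 0.1367.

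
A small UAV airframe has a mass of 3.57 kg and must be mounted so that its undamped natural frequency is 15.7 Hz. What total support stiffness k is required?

34700 N/m

ω_n = 2πf_n = 2π × 15.7 = 98.65 rad/s.
k = m·ω_n² = 3.57 × 98.65² = 3.57 × 9731 = 34740 N/m.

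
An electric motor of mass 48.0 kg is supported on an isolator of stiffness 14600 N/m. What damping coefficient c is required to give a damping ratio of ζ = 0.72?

1210 N·s/m

c_c = 2√(k·m) = 2√(14600 × 48.0) = 1674 N·s/m.
c = ζ·c_c = 0.72 × 1674 = 1205 N·s/m.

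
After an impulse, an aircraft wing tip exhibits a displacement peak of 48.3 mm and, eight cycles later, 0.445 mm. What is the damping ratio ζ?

Logarithmic decrement δ = (1/n)·ln(x₀/x_n) = (1/8)·ln(48.3/0.445) = (1/8)·ln(108.5) = 0.5859.
ζ = δ/√(4π² + δ²) = 0.5859/√(39.48 + 0.343) = 0.5859/6.310 = 0.09284.

0.0928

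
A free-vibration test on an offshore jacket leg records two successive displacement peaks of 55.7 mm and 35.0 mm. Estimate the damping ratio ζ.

0.0737

Logarithmic decrement δ = (1/n)·ln(x₀/x_n) = (1/1)·ln(55.7/35.0) = (1/1)·ln(1.591) = 0.4646.
ζ = δ/√(4π² + δ²) = 0.4646/√(39.48 + 0.216) = 0.4646/6.300 = 0.07375.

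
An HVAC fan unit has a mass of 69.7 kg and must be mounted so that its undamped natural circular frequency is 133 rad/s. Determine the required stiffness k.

k = m·ω_n² = 69.7 × 133.0² = 69.7 × 17690 = 1233000 N/m.

1230000 N/m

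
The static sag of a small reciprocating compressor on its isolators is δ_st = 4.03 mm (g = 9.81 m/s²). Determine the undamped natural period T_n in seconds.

ω_n = √(g/δ_st) = √(9.81/0.00403) = √2434 = 49.34 rad/s.
T_n = 2π/ω_n = 6.283/49.34 = 0.1273 s.

0.127 s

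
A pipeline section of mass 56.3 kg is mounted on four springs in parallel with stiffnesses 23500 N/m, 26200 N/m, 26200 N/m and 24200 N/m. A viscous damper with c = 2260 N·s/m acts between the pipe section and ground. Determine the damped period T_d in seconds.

Parallel springs add: k_eq = 23500 + 26200 + 26200 + 24200 = 100100 N/m.
ω_n = √(k_eq/m) = √(100100/56.3) = 42.17 rad/s.
Critical damping c_c = 2√(k_eq·m) = 2√(100100 × 56.3) = 4748 N·s/m, so ζ = c/c_c = 2260/4748 = 0.4760.
ω_d = ω_n√(1 − ζ²) = 42.17 × √(1 − 0.227) = 37.08 rad/s.
T_d = 2π/ω_d = 0.1694 s.

0.169 s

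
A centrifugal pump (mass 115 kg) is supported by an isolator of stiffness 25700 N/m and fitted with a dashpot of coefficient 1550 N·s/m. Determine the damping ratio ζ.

0.451

ω_n = √(k/m) = √(25700/115) = 14.95 rad/s.
Critical damping c_c = 2√(k·m) = 2√(25700 × 115) = 3438 N·s/m, so ζ = c/c_c = 1550/3438 = 0.4508.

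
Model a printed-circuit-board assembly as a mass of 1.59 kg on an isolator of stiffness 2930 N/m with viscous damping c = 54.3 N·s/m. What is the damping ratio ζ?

0.398

ω_n = √(k/m) = √(2930/1.59) = 42.93 rad/s.
Critical damping c_c = 2√(k·m) = 2√(2930 × 1.59) = 136.5 N·s/m, so ζ = c/c_c = 54.3/136.5 = 0.3978.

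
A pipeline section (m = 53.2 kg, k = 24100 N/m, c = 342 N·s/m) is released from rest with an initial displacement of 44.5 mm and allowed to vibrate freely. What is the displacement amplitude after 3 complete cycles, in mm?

ζ = c/(2√(km)) = 342/(2√(24100 × 53.2)) = 342/2265 = 0.1510.
Logarithmic decrement δ = 2πζ/√(1 − ζ²) = 2π × 0.1510/√(1 − 0.0228) = 0.9599.
After n cycles, x_n/x₀ = e^(−nδ), so x_3 = 44.5 × e^(−3 × 0.9599) = 44.5 × 0.05615 = 2.499 mm.

2.50 mm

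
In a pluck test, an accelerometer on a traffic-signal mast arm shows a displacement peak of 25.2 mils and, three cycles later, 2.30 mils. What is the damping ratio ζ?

Logarithmic decrement δ = (1/n)·ln(x₀/x_n) = (1/3)·ln(25.2/2.30) = (1/3)·ln(10.96) = 0.7980.
ζ = δ/√(4π² + δ²) = 0.7980/√(39.48 + 0.637) = 0.7980/6.334 = 0.1260.

0.126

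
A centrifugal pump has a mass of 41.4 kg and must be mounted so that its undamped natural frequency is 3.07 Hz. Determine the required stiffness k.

15400 N/m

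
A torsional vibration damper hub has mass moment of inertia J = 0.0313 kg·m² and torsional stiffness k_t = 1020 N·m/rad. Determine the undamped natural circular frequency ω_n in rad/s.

181 rad/s

ω_n = √(k_t/J) = √(1020/0.0313) = √32590 = 180.5 rad/s.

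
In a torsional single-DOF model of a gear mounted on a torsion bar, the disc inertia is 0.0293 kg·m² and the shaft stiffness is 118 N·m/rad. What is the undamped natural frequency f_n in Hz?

ω_n = √(k_t/J) = √(118/0.0293) = √4027 = 63.46 rad/s.
f_n = ω_n/(2π) = 63.46/6.283 = 10.10 Hz.

10.1 Hz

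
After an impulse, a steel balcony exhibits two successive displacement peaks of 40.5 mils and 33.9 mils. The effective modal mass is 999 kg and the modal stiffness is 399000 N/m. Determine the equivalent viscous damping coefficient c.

Logarithmic decrement δ = (1/n)·ln(x₀/x_n) = (1/1)·ln(40.5/33.9) = (1/1)·ln(1.195) = 0.1779.
ζ = δ/√(4π² + δ²) = 0.1779/√(39.48 + 0.0316) = 0.1779/6.286 = 0.02830.
c = ζ · 2√(km) = 0.02830 × 2√(399000 × 999) = 0.02830 × 39930 = 1130 N·s/m.

1130 N·s/m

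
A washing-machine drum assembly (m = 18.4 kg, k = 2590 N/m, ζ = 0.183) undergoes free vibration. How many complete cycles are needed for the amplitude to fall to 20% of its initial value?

2 cycles

Logarithmic decrement δ = 2πζ/√(1 − ζ²) = 2π × 0.1830/√(1 − 0.0335) = 1.170.
x_n/x₀ = e^(−nδ) ≤ 0.2; take ln: n ≥ ln(1/0.2)/δ = 1.609/1.170 = 1.376.
So 2 complete cycles are required.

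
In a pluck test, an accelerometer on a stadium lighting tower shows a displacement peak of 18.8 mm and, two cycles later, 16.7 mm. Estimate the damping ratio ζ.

Logarithmic decrement δ = (1/n)·ln(x₀/x_n) = (1/2)·ln(18.8/16.7) = (1/2)·ln(1.126) = 0.05922.
ζ = δ/√(4π² + δ²) = 0.05922/√(39.48 + 0.00351) = 0.05922/6.283 = 0.009425.

0.00943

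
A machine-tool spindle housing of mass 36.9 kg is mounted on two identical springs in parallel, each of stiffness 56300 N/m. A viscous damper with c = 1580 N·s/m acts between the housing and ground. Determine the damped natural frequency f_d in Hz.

Parallel springs add: k_eq = 2 × 56300 = 112600 N/m.
ω_n = √(k_eq/m) = √(112600/36.9) = 55.24 rad/s.
Critical damping c_c = 2√(k_eq·m) = 2√(112600 × 36.9) = 4077 N·s/m, so ζ = c/c_c = 1580/4077 = 0.3876.
ω_d = ω_n√(1 − ζ²) = 55.24 × √(1 − 0.150) = 50.92 rad/s.
f_d = ω_d/(2π) = 8.105 Hz.

8.10 Hz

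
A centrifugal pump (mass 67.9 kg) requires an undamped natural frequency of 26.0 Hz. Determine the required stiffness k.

1810000 N/m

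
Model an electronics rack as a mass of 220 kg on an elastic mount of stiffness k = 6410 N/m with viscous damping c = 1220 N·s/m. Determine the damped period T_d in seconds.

1.36 s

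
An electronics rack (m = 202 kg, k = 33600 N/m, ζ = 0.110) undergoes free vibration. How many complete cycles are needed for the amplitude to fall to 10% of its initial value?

4 cycles

Logarithmic decrement δ = 2πζ/√(1 − ζ²) = 2π × 0.1100/√(1 − 0.0121) = 0.6954.
x_n/x₀ = e^(−nδ) ≤ 0.1; take ln: n ≥ ln(1/0.1)/δ = 2.303/0.6954 = 3.311.
So 4 complete cycles are required.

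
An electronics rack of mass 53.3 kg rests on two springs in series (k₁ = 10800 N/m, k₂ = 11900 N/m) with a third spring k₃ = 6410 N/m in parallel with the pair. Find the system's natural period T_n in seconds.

0.418 s

Series pair: k_s = k₁k₂/(k₁+k₂) = (10800)(11900)/(10800 + 11900) = 5662 N/m. In parallel with k₃: k_eq = 5662 + 6410 = 12070 N/m.
ω_n = √(k_eq/m) = √(12070/53.3) = √226.5 = 15.05 rad/s.
T_n = 2π/ω_n = 6.283/15.05 = 0.4175 s.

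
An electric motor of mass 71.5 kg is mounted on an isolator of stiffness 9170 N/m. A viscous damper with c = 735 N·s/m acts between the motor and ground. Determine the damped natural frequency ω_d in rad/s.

10.1 rad/s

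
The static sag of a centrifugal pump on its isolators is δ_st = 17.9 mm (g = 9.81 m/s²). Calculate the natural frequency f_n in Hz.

ω_n = √(g/δ_st) = √(9.81/0.0179) = √548.0 = 23.41 rad/s.
f_n = ω_n/(2π) = 23.41/6.283 = 3.726 Hz.

3.73 Hz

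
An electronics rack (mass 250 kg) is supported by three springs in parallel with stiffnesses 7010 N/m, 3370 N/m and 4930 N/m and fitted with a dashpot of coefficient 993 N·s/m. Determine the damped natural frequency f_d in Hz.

1.20 Hz

Parallel springs add: k_eq = 7010 + 3370 + 4930 = 15310 N/m.
ω_n = √(k_eq/m) = √(15310/250) = 7.826 rad/s.
Critical damping c_c = 2√(k_eq·m) = 2√(15310 × 250) = 3913 N·s/m, so ζ = c/c_c = 993/3913 = 0.2538.
ω_d = ω_n√(1 − ζ²) = 7.826 × √(1 − 0.0644) = 7.569 rad/s.
f_d = ω_d/(2π) = 1.205 Hz.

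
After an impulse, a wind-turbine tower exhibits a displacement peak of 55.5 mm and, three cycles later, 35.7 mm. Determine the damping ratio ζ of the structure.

Logarithmic decrement δ = (1/n)·ln(x₀/x_n) = (1/3)·ln(55.5/35.7) = (1/3)·ln(1.555) = 0.1471.
ζ = δ/√(4π² + δ²) = 0.1471/√(39.48 + 0.0216) = 0.1471/6.285 = 0.02340.

0.0234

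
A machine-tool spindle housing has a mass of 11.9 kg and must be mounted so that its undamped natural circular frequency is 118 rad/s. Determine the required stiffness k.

166000 N/m

k = m·ω_n² = 11.9 × 118.0² = 11.9 × 13920 = 165700 N/m.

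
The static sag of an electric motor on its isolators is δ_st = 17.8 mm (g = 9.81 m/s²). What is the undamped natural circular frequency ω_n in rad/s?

ω_n = √(g/δ_st) = √(9.81/0.0178) = √551.1 = 23.48 rad/s.

23.5 rad/s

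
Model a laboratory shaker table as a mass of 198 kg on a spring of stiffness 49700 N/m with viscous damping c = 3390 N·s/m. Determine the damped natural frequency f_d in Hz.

ω_n = √(k/m) = √(49700/198) = 15.84 rad/s.
Critical damping c_c = 2√(k·m) = 2√(49700 × 198) = 6274 N·s/m, so ζ = c/c_c = 3390/6274 = 0.5403.
ω_d = ω_n√(1 − ζ²) = 15.84 × √(1 − 0.292) = 13.33 rad/s.
f_d = ω_d/(2π) = 2.122 Hz.

2.12 Hz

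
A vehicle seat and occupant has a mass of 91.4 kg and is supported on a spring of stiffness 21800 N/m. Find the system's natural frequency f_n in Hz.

ω_n = √(k/m) = √(21800/91.4) = √238.5 = 15.44 rad/s.
f_n = ω_n/(2π) = 15.44/6.283 = 2.458 Hz.

2.46 Hz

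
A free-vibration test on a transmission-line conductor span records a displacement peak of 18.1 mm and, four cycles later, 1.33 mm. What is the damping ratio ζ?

Logarithmic decrement δ = (1/n)·ln(x₀/x_n) = (1/4)·ln(18.1/1.33) = (1/4)·ln(13.61) = 0.6527.
ζ = δ/√(4π² + δ²) = 0.6527/√(39.48 + 0.426) = 0.6527/6.317 = 0.1033.

0.103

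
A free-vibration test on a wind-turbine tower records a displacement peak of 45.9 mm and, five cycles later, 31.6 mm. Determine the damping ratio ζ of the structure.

0.0119

Logarithmic decrement δ = (1/n)·ln(x₀/x_n) = (1/5)·ln(45.9/31.6) = (1/5)·ln(1.453) = 0.07466.
ζ = δ/√(4π² + δ²) = 0.07466/√(39.48 + 0.00557) = 0.07466/6.284 = 0.01188.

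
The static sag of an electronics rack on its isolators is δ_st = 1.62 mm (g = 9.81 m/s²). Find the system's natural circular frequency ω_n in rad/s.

77.8 rad/s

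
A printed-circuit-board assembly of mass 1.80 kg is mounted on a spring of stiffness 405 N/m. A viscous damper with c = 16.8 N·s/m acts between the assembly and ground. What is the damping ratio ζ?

ω_n = √(k/m) = √(405.0/1.80) = 15.00 rad/s.
Critical damping c_c = 2√(k·m) = 2√(405.0 × 1.80) = 54.00 N·s/m, so ζ = c/c_c = 16.8/54.00 = 0.3111.

0.311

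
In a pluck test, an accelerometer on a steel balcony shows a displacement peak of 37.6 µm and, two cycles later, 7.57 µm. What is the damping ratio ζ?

0.127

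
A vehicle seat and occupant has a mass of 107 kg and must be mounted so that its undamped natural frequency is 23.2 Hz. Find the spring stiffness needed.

2270000 N/m

ω_n = 2πf_n = 2π × 23.2 = 145.8 rad/s.
k = m·ω_n² = 107 × 145.8² = 107 × 21250 = 2274000 N/m.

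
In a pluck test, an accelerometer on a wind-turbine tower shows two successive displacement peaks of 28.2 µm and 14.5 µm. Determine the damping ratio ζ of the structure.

Logarithmic decrement δ = (1/n)·ln(x₀/x_n) = (1/1)·ln(28.2/14.5) = (1/1)·ln(1.945) = 0.6652.
ζ = δ/√(4π² + δ²) = 0.6652/√(39.48 + 0.442) = 0.6652/6.318 = 0.1053.

0.105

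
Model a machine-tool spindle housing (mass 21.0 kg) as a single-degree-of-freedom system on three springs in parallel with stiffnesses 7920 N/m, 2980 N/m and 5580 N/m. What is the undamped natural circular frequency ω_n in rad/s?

Parallel springs add: k_eq = 7920 + 2980 + 5580 = 16480 N/m.
ω_n = √(k_eq/m) = √(16480/21.0) = √784.8 = 28.01 rad/s.

28.0 rad/s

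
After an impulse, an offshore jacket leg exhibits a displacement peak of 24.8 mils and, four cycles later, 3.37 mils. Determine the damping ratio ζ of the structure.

0.0792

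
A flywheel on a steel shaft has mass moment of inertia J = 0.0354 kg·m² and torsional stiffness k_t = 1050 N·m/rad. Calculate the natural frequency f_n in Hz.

ω_n = √(k_t/J) = √(1050/0.0354) = √29660 = 172.2 rad/s.
f_n = ω_n/(2π) = 172.2/6.283 = 27.41 Hz.

27.4 Hz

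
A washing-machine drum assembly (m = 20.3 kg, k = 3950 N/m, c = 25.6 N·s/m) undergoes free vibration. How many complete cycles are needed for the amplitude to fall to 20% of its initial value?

ζ = c/(2√(km)) = 25.6/(2√(3950 × 20.3)) = 25.6/566.3 = 0.04520.
Logarithmic decrement δ = 2πζ/√(1 − ζ²) = 2π × 0.04520/√(1 − 0.00204) = 0.2843.
x_n/x₀ = e^(−nδ) ≤ 0.2; take ln: n ≥ ln(1/0.2)/δ = 1.609/0.2843 = 5.661.
So 6 complete cycles are required.

6 cycles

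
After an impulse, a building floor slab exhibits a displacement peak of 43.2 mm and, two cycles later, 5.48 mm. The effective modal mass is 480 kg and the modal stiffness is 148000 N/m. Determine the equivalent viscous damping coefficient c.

Logarithmic decrement δ = (1/n)·ln(x₀/x_n) = (1/2)·ln(43.2/5.48) = (1/2)·ln(7.883) = 1.032.
ζ = δ/√(4π² + δ²) = 1.032/√(39.48 + 1.07) = 1.032/6.367 = 0.1621.
c = ζ · 2√(km) = 0.1621 × 2√(148000 × 480) = 0.1621 × 16860 = 2733 N·s/m.

2730 N·s/m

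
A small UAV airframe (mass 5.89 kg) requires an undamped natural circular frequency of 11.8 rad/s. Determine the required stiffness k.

k = m·ω_n² = 5.89 × 11.80² = 5.89 × 139.2 = 820.1 N/m.

820 N/m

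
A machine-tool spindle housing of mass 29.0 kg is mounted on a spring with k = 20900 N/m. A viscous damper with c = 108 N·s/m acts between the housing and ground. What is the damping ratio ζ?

ω_n = √(k/m) = √(20900/29.0) = 26.85 rad/s.
Critical damping c_c = 2√(k·m) = 2√(20900 × 29.0) = 1557 N·s/m, so ζ = c/c_c = 108/1557 = 0.06936.

0.0694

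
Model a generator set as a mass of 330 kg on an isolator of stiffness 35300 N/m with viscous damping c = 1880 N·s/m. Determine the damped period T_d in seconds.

ω_n = √(k/m) = √(35300/330) = 10.34 rad/s.
Critical damping c_c = 2√(k·m) = 2√(35300 × 330) = 6826 N·s/m, so ζ = c/c_c = 1880/6826 = 0.2754.
ω_d = ω_n√(1 − ζ²) = 10.34 × √(1 − 0.0759) = 9.943 rad/s.
T_d = 2π/ω_d = 0.6319 s.

0.632 s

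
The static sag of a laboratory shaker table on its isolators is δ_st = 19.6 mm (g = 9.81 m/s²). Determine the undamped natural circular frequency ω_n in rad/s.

22.4 rad/s

ω_n = √(g/δ_st) = √(9.81/0.0196) = √500.5 = 22.37 rad/s.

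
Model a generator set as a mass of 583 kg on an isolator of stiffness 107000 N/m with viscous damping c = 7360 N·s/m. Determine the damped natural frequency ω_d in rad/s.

12.0 rad/s

ω_n = √(k/m) = √(107000/583) = 13.55 rad/s.
Critical damping c_c = 2√(k·m) = 2√(107000 × 583) = 15800 N·s/m, so ζ = c/c_c = 7360/15800 = 0.4659.
ω_d = ω_n√(1 − ζ²) = 13.55 × √(1 − 0.217) = 11.99 rad/s.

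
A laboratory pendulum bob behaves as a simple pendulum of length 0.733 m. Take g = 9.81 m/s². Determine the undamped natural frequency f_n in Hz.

For a simple pendulum ω_n = √(g/L) = √(9.81/0.733) = √13.38 = 3.658 rad/s.
f_n = ω_n/(2π) = 3.658/6.283 = 0.5822 Hz.

0.582 Hz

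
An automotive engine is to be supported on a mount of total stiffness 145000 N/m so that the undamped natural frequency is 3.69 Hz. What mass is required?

270 kg

ω_n = 2πf_n = 2π × 3.69 = 23.18 rad/s.
m = k/ω_n² = 145000/23.18² = 145000/537.5 = 269.7 kg.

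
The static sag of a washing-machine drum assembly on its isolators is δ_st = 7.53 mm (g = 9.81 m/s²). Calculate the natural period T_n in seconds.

0.174 s

ω_n = √(g/δ_st) = √(9.81/0.00753) = √1303 = 36.09 rad/s.
T_n = 2π/ω_n = 6.283/36.09 = 0.1741 s.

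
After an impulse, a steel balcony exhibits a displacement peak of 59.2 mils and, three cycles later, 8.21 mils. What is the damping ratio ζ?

0.104

Logarithmic decrement δ = (1/n)·ln(x₀/x_n) = (1/3)·ln(59.2/8.21) = (1/3)·ln(7.211) = 0.6585.
ζ = δ/√(4π² + δ²) = 0.6585/√(39.48 + 0.434) = 0.6585/6.318 = 0.1042.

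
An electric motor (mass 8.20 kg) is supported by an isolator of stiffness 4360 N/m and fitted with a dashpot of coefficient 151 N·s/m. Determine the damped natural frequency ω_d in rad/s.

21.1 rad/s

ω_n = √(k/m) = √(4360/8.20) = 23.06 rad/s.
Critical damping c_c = 2√(k·m) = 2√(4360 × 8.20) = 378.2 N·s/m, so ζ = c/c_c = 151/378.2 = 0.3993.
ω_d = ω_n√(1 − ζ²) = 23.06 × √(1 − 0.159) = 21.14 rad/s.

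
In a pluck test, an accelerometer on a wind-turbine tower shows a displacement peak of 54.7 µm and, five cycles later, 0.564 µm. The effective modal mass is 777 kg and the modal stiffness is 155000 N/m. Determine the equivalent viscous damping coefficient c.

3160 N·s/m

Logarithmic decrement δ = (1/n)·ln(x₀/x_n) = (1/5)·ln(54.7/0.564) = (1/5)·ln(96.99) = 0.9149.
ζ = δ/√(4π² + δ²) = 0.9149/√(39.48 + 0.837) = 0.9149/6.349 = 0.1441.
c = ζ · 2√(km) = 0.1441 × 2√(155000 × 777) = 0.1441 × 21950 = 3163 N·s/m.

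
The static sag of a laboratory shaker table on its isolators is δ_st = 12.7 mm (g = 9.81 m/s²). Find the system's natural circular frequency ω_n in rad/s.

ω_n = √(g/δ_st) = √(9.81/0.0127) = √772.4 = 27.79 rad/s.

27.8 rad/s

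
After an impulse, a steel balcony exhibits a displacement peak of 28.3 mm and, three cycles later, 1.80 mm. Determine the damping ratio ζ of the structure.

Logarithmic decrement δ = (1/n)·ln(x₀/x_n) = (1/3)·ln(28.3/1.80) = (1/3)·ln(15.72) = 0.9184.
ζ = δ/√(4π² + δ²) = 0.9184/√(39.48 + 0.843) = 0.9184/6.350 = 0.1446.

0.145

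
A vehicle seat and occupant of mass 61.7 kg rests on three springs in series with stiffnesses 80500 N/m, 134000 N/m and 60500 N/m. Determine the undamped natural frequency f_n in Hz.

Series springs: 1/k_eq = 1/80500 + 1/134000 + 1/60500 = 3.641×10^-5, so k_eq = 27460 N/m.
ω_n = √(k_eq/m) = √(27460/61.7) = √445.1 = 21.10 rad/s.
f_n = ω_n/(2π) = 21.10/6.283 = 3.358 Hz.

3.36 Hz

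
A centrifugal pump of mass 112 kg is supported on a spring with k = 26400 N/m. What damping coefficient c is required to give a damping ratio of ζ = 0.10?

344 N·s/m

c_c = 2√(k·m) = 2√(26400 × 112) = 3439 N·s/m.
c = ζ·c_c = 0.10 × 3439 = 343.9 N·s/m.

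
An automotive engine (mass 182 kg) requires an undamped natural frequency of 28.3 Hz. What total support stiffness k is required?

5750000 N/m

ω_n = 2πf_n = 2π × 28.3 = 177.8 rad/s.
k = m·ω_n² = 182 × 177.8² = 182 × 31620 = 5754000 N/m.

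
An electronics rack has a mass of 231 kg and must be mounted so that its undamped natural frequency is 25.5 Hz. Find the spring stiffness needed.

5930000 N/m

ω_n = 2πf_n = 2π × 25.5 = 160.2 rad/s.
k = m·ω_n² = 231 × 160.2² = 231 × 25670 = 5930000 N/m.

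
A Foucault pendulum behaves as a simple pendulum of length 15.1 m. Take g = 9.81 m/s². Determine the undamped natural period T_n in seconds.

7.80 s

For a simple pendulum ω_n = √(g/L) = √(9.81/15.1) = √0.6497 = 0.8060 rad/s.
T_n = 2π/ω_n = 6.283/0.8060 = 7.795 s.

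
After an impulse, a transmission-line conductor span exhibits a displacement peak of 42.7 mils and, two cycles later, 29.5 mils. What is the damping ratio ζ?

0.0294

Logarithmic decrement δ = (1/n)·ln(x₀/x_n) = (1/2)·ln(42.7/29.5) = (1/2)·ln(1.447) = 0.1849.
ζ = δ/√(4π² + δ²) = 0.1849/√(39.48 + 0.0342) = 0.1849/6.286 = 0.02942.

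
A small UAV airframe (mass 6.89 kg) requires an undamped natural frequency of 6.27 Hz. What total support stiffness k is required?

ω_n = 2πf_n = 2π × 6.27 = 39.40 rad/s.
k = m·ω_n² = 6.89 × 39.40² = 6.89 × 1552 = 10690 N/m.

10700 N/m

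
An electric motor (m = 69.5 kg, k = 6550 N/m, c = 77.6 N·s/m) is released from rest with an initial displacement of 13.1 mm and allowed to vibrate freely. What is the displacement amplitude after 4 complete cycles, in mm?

ζ = c/(2√(km)) = 77.6/(2√(6550 × 69.5)) = 77.6/1349 = 0.05751.
Logarithmic decrement δ = 2πζ/√(1 − ζ²) = 2π × 0.05751/√(1 − 0.00331) = 0.3619.
After n cycles, x_n/x₀ = e^(−nδ), so x_4 = 13.1 × e^(−4 × 0.3619) = 13.1 × 0.2351 = 3.080 mm.

3.08 mm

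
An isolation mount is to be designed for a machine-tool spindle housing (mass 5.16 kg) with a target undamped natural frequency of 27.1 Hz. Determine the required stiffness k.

150000 N/m

ω_n = 2πf_n = 2π × 27.1 = 170.3 rad/s.
k = m·ω_n² = 5.16 × 170.3² = 5.16 × 28990 = 149600 N/m.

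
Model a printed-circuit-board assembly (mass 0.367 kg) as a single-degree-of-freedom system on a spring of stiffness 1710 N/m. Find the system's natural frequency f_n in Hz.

ω_n = √(k/m) = √(1710/0.367) = √4659 = 68.26 rad/s.
f_n = ω_n/(2π) = 68.26/6.283 = 10.86 Hz.

10.9 Hz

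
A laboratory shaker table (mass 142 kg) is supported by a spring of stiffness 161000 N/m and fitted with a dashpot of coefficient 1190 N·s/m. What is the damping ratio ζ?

ω_n = √(k/m) = √(161000/142) = 33.67 rad/s.
Critical damping c_c = 2√(k·m) = 2√(161000 × 142) = 9563 N·s/m, so ζ = c/c_c = 1190/9563 = 0.1244.

0.124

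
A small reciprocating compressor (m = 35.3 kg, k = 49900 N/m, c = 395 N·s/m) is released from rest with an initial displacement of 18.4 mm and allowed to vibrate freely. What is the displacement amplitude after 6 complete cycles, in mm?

0.0632 mm

ζ = c/(2√(km)) = 395/(2√(49900 × 35.3)) = 395/2654 = 0.1488.
Logarithmic decrement δ = 2πζ/√(1 − ζ²) = 2π × 0.1488/√(1 − 0.0221) = 0.9455.
After n cycles, x_n/x₀ = e^(−nδ), so x_6 = 18.4 × e^(−6 × 0.9455) = 18.4 × 0.003437 = 0.06324 mm.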